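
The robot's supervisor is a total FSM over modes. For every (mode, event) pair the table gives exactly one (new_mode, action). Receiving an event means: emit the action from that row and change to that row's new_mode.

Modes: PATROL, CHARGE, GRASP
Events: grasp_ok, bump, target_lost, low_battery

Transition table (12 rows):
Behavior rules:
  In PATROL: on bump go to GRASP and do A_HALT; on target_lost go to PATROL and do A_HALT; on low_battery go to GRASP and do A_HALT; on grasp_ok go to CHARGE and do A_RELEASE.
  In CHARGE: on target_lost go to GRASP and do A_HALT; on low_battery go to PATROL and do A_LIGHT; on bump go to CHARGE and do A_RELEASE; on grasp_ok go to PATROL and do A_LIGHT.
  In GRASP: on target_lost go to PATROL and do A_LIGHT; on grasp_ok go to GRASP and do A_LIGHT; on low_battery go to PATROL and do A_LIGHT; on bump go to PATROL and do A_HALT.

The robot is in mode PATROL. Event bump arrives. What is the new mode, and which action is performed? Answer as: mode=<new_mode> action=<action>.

mode=GRASP action=A_HALT

current mode = PATROL; filter table to that mode:
  (PATROL, bump) → (GRASP, A_HALT)  ← event matches
  (PATROL, target_lost) → (PATROL, A_HALT)
  (PATROL, low_battery) → (GRASP, A_HALT)
  (PATROL, grasp_ok) → (CHARGE, A_RELEASE)
event = bump selects (GRASP, A_HALT)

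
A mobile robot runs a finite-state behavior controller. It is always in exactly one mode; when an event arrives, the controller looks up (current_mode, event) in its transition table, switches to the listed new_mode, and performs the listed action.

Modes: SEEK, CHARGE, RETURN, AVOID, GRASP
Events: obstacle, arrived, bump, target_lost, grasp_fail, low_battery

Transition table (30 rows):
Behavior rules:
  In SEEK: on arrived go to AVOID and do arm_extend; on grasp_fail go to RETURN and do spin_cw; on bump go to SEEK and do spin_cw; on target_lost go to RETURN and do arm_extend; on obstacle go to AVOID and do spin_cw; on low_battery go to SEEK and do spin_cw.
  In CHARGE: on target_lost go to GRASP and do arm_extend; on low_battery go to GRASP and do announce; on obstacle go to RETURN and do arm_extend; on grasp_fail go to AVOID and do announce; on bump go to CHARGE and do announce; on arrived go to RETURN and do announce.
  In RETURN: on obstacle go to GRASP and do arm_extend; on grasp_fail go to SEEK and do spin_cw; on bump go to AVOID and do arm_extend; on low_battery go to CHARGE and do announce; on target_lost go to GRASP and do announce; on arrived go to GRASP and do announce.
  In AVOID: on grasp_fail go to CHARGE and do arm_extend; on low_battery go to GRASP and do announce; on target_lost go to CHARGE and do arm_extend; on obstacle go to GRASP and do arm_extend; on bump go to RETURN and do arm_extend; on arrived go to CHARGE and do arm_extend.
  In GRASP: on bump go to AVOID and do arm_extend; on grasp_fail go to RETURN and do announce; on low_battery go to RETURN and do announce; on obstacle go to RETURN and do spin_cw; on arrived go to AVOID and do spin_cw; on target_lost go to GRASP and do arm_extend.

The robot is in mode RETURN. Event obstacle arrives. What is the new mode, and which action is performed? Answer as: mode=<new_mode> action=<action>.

mode=GRASP action=arm_extend

current mode = RETURN; filter table to that mode:
  (RETURN, obstacle) → (GRASP, arm_extend)  ← event matches
  (RETURN, grasp_fail) → (SEEK, spin_cw)
  (RETURN, bump) → (AVOID, arm_extend)
  (RETURN, low_battery) → (CHARGE, announce)
  (RETURN, target_lost) → (GRASP, announce)
  (RETURN, arrived) → (GRASP, announce)
event = obstacle selects (GRASP, arm_extend)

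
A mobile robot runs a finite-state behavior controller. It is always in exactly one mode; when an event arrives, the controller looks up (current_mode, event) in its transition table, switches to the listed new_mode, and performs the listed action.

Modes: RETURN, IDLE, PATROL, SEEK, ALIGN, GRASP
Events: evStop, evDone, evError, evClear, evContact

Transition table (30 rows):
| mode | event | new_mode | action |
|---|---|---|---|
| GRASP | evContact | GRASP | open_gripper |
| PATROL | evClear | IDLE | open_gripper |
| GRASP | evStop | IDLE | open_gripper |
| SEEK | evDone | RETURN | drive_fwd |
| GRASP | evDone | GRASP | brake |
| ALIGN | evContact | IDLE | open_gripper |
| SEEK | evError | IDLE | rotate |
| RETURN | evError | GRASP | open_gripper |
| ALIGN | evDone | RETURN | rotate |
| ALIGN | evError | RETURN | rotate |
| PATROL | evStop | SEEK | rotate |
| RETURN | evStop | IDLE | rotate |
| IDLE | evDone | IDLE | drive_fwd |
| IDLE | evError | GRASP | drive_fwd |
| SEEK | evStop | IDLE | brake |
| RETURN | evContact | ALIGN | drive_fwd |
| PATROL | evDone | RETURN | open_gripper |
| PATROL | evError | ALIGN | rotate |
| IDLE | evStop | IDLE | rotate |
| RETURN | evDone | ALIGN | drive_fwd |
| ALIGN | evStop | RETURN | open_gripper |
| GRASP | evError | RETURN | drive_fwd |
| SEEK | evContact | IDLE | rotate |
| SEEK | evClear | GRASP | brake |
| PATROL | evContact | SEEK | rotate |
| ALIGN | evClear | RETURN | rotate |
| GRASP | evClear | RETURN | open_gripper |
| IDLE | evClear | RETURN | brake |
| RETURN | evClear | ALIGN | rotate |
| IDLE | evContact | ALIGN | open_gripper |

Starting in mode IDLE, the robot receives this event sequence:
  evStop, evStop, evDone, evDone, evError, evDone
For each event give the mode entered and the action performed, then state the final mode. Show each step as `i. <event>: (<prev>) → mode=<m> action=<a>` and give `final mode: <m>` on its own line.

final mode: GRASP

1. evStop: (IDLE) → mode=IDLE action=rotate
2. evStop: (IDLE) → mode=IDLE action=rotate
3. evDone: (IDLE) → mode=IDLE action=drive_fwd
4. evDone: (IDLE) → mode=IDLE action=drive_fwd
5. evError: (IDLE) → mode=GRASP action=drive_fwd
6. evDone: (GRASP) → mode=GRASP action=brake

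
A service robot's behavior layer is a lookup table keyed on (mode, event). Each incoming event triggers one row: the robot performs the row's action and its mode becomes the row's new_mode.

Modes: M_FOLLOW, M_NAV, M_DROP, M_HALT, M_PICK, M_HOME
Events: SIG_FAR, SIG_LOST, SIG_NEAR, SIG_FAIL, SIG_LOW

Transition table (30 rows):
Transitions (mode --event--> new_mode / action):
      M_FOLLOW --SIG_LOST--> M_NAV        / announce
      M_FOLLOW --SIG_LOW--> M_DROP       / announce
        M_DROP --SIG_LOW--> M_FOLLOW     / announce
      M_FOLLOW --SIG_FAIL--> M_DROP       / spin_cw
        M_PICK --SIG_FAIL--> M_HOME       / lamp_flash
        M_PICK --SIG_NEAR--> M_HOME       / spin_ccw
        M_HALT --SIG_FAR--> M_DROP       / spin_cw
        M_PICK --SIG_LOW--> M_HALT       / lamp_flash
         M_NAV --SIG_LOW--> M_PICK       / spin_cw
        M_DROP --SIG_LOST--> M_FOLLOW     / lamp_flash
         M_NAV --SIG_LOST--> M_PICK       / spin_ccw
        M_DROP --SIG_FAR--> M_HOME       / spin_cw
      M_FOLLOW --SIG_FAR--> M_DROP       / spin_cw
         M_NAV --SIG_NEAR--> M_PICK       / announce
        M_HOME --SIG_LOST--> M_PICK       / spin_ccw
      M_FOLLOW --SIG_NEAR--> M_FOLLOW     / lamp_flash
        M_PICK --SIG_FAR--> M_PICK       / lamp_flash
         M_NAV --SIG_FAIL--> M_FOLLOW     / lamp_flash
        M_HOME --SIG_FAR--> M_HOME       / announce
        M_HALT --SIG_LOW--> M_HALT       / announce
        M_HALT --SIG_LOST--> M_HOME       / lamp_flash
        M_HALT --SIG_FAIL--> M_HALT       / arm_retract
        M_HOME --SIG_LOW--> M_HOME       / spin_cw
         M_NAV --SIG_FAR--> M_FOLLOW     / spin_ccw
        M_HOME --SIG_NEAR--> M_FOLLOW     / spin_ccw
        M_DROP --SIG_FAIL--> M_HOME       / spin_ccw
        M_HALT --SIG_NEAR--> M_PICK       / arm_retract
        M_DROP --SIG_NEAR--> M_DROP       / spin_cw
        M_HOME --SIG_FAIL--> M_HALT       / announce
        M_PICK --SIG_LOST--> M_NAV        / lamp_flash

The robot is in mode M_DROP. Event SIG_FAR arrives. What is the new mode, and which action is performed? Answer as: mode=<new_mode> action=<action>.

mode=M_HOME action=spin_cw

current mode = M_DROP; filter table to that mode:
  (M_DROP, SIG_LOW) → (M_FOLLOW, announce)
  (M_DROP, SIG_LOST) → (M_FOLLOW, lamp_flash)
  (M_DROP, SIG_FAR) → (M_HOME, spin_cw)  ← event matches
  (M_DROP, SIG_FAIL) → (M_HOME, spin_ccw)
  (M_DROP, SIG_NEAR) → (M_DROP, spin_cw)
event = SIG_FAR selects (M_HOME, spin_cw)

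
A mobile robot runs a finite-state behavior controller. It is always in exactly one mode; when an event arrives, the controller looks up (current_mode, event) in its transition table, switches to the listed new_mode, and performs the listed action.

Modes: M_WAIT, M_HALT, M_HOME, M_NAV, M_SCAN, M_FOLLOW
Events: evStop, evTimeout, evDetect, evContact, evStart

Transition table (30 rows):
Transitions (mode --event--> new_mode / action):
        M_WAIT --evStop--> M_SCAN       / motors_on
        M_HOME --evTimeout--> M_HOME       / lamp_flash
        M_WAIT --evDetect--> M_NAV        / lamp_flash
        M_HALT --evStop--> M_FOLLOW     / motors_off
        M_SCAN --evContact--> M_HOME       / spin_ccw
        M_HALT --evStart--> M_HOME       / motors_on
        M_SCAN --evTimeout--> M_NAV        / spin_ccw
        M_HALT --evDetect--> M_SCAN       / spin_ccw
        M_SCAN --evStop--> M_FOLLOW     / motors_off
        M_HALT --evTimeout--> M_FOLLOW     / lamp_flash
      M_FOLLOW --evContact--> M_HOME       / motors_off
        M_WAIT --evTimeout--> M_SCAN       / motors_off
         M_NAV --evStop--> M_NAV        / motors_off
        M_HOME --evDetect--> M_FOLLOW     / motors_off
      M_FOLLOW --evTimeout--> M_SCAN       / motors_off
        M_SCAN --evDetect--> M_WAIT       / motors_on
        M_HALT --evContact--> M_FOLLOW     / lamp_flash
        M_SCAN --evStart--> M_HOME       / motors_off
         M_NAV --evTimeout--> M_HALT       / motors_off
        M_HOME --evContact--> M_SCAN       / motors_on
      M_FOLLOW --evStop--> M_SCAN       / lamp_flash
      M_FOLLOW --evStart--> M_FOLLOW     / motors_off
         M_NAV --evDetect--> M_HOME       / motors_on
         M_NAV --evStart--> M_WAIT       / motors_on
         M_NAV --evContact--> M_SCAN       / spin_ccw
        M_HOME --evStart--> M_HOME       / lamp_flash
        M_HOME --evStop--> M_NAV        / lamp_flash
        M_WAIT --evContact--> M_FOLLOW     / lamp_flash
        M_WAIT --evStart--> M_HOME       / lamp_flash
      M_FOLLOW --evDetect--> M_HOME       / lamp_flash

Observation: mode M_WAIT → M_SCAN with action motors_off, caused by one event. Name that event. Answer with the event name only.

evTimeout

try evStop: (M_WAIT, evStop) → (M_SCAN, motors_on)
try evTimeout: (M_WAIT, evTimeout) → (M_SCAN, motors_off)  ← matches
try evDetect: (M_WAIT, evDetect) → (M_NAV, lamp_flash)
try evContact: (M_WAIT, evContact) → (M_FOLLOW, lamp_flash)
try evStart: (M_WAIT, evStart) → (M_HOME, lamp_flash)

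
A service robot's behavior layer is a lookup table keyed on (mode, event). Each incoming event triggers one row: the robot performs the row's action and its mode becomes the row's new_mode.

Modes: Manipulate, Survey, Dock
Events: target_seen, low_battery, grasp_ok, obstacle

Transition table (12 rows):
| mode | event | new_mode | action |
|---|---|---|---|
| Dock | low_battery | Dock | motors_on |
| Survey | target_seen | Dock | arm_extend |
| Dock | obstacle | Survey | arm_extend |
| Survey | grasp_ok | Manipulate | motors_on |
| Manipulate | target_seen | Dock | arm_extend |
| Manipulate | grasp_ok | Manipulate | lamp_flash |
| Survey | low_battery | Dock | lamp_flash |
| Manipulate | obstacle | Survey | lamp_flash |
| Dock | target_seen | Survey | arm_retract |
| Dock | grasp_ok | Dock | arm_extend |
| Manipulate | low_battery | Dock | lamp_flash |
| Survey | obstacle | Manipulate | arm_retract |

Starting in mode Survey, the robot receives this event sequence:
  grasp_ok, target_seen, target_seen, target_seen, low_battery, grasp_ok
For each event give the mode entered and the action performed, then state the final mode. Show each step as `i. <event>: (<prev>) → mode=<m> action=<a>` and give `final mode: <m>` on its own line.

final mode: Dock

1. grasp_ok: (Survey) → mode=Manipulate action=motors_on
2. target_seen: (Manipulate) → mode=Dock action=arm_extend
3. target_seen: (Dock) → mode=Survey action=arm_retract
4. target_seen: (Survey) → mode=Dock action=arm_extend
5. low_battery: (Dock) → mode=Dock action=motors_on
6. grasp_ok: (Dock) → mode=Dock action=arm_extend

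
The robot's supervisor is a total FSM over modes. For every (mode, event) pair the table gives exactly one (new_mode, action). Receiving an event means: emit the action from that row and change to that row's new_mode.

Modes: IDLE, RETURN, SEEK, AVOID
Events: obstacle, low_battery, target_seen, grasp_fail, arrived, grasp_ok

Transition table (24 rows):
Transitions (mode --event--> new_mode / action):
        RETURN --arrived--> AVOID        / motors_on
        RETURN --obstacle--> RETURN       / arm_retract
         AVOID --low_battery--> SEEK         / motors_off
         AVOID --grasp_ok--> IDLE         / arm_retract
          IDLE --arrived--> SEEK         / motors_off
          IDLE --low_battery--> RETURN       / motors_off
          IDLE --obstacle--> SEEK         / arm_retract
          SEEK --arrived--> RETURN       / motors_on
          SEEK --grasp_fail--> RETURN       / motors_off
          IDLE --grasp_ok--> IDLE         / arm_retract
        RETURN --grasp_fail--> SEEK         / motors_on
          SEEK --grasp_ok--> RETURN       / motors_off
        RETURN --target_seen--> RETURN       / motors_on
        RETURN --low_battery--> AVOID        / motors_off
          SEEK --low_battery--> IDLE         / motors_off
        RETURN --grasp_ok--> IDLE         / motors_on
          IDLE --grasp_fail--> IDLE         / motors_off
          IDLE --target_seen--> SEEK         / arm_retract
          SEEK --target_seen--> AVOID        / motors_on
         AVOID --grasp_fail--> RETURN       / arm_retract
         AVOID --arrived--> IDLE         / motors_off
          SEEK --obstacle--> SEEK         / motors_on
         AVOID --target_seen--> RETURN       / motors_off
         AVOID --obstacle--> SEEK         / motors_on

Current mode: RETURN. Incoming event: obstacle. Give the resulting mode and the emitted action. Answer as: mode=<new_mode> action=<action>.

current mode = RETURN; filter table to that mode:
  (RETURN, arrived) → (AVOID, motors_on)
  (RETURN, obstacle) → (RETURN, arm_retract)  ← event matches
  (RETURN, grasp_fail) → (SEEK, motors_on)
  (RETURN, target_seen) → (RETURN, motors_on)
  (RETURN, low_battery) → (AVOID, motors_off)
  (RETURN, grasp_ok) → (IDLE, motors_on)
event = obstacle selects (RETURN, arm_retract)

mode=RETURN action=arm_retract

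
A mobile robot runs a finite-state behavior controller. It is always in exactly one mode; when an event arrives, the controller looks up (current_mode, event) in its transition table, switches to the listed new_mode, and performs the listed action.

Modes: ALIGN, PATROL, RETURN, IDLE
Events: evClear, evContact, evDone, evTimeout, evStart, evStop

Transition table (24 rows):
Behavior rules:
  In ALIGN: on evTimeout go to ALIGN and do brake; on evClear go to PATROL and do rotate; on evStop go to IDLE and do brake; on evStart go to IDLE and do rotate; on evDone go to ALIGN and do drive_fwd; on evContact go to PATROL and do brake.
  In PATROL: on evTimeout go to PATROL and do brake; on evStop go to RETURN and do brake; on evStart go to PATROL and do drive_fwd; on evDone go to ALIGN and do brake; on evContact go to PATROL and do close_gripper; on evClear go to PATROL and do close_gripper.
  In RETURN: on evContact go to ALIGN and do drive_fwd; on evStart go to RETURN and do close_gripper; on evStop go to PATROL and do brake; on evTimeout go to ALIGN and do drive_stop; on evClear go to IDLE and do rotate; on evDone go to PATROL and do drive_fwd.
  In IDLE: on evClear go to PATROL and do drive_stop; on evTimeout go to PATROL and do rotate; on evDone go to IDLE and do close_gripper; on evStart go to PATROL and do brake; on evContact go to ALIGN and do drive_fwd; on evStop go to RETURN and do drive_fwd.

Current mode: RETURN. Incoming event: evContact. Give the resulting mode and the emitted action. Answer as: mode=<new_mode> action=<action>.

mode=ALIGN action=drive_fwd

current mode = RETURN; filter table to that mode:
  (RETURN, evContact) → (ALIGN, drive_fwd)  ← event matches
  (RETURN, evStart) → (RETURN, close_gripper)
  (RETURN, evStop) → (PATROL, brake)
  (RETURN, evTimeout) → (ALIGN, drive_stop)
  (RETURN, evClear) → (IDLE, rotate)
  (RETURN, evDone) → (PATROL, drive_fwd)
event = evContact selects (ALIGN, drive_fwd)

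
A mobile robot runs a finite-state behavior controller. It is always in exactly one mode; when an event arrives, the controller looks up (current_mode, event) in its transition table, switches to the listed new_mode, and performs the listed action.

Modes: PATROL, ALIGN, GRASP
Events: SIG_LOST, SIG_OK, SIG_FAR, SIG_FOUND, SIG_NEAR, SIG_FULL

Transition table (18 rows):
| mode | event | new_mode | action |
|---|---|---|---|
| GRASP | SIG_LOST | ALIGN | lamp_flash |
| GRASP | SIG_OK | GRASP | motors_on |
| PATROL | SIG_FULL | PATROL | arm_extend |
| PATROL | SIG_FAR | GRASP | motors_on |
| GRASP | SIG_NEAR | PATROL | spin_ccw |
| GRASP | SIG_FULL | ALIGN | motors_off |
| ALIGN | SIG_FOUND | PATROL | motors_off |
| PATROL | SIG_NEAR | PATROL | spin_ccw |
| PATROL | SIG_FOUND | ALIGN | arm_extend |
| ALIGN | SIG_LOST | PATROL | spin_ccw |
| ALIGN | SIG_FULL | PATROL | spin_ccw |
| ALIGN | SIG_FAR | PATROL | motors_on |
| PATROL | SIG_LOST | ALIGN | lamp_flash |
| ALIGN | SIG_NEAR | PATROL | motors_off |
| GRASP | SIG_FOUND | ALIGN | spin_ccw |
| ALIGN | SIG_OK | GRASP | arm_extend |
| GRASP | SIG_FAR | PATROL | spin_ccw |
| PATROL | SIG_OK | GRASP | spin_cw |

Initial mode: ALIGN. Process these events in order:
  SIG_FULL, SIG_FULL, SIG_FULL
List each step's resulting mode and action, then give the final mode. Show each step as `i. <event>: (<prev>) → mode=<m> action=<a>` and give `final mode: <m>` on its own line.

final mode: PATROL

1. SIG_FULL: (ALIGN) → mode=PATROL action=spin_ccw
2. SIG_FULL: (PATROL) → mode=PATROL action=arm_extend
3. SIG_FULL: (PATROL) → mode=PATROL action=arm_extend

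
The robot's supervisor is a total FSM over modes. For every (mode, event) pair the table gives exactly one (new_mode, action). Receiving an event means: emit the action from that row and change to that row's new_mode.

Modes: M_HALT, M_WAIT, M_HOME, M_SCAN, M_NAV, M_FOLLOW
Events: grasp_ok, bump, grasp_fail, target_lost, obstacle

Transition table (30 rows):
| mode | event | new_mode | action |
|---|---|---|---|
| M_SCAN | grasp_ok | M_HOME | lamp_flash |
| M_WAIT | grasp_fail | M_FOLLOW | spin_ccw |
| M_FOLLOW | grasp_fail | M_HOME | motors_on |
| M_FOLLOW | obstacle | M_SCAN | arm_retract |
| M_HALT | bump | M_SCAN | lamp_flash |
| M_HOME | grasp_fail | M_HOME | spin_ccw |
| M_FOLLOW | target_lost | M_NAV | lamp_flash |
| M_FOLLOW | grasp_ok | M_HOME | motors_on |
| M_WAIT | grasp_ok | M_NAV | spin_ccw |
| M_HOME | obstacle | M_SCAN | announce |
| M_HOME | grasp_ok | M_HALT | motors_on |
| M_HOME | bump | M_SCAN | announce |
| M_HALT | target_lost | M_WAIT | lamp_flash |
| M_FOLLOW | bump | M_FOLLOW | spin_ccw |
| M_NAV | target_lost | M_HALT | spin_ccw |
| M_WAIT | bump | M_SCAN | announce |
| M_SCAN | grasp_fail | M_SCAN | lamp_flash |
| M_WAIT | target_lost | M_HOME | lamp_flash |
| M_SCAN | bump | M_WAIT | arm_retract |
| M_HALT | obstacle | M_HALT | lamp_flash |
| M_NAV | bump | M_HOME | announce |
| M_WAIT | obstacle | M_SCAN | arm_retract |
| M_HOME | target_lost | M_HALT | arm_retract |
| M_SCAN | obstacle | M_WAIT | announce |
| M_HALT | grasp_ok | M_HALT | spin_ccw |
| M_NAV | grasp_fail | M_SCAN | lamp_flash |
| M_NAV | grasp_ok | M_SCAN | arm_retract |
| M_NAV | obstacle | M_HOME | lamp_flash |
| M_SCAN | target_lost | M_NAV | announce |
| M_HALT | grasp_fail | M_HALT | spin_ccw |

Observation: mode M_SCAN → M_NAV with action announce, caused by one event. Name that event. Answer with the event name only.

target_lost

try grasp_ok: (M_SCAN, grasp_ok) → (M_HOME, lamp_flash)
try bump: (M_SCAN, bump) → (M_WAIT, arm_retract)
try grasp_fail: (M_SCAN, grasp_fail) → (M_SCAN, lamp_flash)
try target_lost: (M_SCAN, target_lost) → (M_NAV, announce)  ← matches
try obstacle: (M_SCAN, obstacle) → (M_WAIT, announce)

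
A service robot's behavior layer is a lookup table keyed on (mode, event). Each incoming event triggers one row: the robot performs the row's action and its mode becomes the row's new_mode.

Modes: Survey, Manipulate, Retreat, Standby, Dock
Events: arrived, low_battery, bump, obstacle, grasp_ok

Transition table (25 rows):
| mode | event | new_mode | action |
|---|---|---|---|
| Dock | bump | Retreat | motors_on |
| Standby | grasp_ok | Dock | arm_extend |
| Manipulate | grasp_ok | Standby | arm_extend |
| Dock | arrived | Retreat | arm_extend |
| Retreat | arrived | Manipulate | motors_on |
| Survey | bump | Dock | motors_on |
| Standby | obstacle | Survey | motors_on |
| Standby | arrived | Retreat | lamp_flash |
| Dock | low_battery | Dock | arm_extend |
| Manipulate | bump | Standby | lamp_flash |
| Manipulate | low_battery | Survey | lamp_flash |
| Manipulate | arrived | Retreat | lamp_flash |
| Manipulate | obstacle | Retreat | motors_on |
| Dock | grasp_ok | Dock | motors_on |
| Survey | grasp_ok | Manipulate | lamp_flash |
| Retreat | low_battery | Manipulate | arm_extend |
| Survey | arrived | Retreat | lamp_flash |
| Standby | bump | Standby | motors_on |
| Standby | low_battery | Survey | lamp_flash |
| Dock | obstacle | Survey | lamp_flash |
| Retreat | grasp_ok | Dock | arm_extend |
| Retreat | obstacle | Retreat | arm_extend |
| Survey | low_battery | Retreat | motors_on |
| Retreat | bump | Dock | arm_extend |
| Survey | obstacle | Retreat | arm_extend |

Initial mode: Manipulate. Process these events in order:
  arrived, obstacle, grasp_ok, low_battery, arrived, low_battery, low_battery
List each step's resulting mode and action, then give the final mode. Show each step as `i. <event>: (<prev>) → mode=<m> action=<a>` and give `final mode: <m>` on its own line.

final mode: Survey

1. arrived: (Manipulate) → mode=Retreat action=lamp_flash
2. obstacle: (Retreat) → mode=Retreat action=arm_extend
3. grasp_ok: (Retreat) → mode=Dock action=arm_extend
4. low_battery: (Dock) → mode=Dock action=arm_extend
5. arrived: (Dock) → mode=Retreat action=arm_extend
6. low_battery: (Retreat) → mode=Manipulate action=arm_extend
7. low_battery: (Manipulate) → mode=Survey action=lamp_flash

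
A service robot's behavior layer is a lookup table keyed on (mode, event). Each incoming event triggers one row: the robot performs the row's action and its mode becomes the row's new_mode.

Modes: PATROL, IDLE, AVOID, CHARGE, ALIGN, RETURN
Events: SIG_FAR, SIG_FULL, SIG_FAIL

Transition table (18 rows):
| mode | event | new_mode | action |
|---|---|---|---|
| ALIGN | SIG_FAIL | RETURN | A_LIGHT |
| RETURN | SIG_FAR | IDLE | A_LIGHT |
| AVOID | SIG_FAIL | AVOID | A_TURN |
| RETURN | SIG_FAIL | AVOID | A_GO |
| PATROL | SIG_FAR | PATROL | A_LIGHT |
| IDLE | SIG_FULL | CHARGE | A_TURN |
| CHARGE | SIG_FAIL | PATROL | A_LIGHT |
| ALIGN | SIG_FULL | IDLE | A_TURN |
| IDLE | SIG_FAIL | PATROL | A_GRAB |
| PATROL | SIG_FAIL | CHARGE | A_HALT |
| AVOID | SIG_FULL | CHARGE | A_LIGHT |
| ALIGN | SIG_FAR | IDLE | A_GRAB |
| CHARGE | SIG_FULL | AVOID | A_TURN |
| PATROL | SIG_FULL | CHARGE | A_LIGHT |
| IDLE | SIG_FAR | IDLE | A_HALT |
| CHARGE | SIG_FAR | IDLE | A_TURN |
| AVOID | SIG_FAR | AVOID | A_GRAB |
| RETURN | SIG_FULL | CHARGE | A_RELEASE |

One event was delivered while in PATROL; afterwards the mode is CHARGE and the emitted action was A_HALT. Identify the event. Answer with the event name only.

try SIG_FAR: (PATROL, SIG_FAR) → (PATROL, A_LIGHT)
try SIG_FULL: (PATROL, SIG_FULL) → (CHARGE, A_LIGHT)
try SIG_FAIL: (PATROL, SIG_FAIL) → (CHARGE, A_HALT)  ← matches

SIG_FAIL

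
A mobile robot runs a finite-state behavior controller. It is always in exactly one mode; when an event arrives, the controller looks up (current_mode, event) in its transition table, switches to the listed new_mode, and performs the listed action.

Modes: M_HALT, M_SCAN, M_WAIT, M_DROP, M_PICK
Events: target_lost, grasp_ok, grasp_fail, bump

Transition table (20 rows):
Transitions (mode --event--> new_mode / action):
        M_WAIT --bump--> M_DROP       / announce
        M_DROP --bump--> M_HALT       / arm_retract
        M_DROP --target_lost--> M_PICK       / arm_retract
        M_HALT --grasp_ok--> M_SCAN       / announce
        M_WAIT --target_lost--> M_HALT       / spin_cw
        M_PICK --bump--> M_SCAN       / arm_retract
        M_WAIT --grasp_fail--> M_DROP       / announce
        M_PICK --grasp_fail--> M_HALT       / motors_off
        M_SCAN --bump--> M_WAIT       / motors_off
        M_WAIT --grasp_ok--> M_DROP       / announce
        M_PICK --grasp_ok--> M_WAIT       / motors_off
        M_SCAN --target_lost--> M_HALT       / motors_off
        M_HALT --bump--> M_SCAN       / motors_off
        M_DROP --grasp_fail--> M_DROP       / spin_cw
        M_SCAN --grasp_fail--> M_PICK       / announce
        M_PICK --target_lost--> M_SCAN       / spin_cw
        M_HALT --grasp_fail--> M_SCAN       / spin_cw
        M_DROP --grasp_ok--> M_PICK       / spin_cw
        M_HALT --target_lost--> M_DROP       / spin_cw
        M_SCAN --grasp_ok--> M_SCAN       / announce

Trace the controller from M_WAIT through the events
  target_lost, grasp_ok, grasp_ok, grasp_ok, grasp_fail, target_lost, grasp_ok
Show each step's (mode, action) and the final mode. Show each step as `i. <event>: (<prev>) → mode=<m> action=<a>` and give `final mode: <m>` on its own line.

final mode: M_SCAN

1. target_lost: (M_WAIT) → mode=M_HALT action=spin_cw
2. grasp_ok: (M_HALT) → mode=M_SCAN action=announce
3. grasp_ok: (M_SCAN) → mode=M_SCAN action=announce
4. grasp_ok: (M_SCAN) → mode=M_SCAN action=announce
5. grasp_fail: (M_SCAN) → mode=M_PICK action=announce
6. target_lost: (M_PICK) → mode=M_SCAN action=spin_cw
7. grasp_ok: (M_SCAN) → mode=M_SCAN action=announce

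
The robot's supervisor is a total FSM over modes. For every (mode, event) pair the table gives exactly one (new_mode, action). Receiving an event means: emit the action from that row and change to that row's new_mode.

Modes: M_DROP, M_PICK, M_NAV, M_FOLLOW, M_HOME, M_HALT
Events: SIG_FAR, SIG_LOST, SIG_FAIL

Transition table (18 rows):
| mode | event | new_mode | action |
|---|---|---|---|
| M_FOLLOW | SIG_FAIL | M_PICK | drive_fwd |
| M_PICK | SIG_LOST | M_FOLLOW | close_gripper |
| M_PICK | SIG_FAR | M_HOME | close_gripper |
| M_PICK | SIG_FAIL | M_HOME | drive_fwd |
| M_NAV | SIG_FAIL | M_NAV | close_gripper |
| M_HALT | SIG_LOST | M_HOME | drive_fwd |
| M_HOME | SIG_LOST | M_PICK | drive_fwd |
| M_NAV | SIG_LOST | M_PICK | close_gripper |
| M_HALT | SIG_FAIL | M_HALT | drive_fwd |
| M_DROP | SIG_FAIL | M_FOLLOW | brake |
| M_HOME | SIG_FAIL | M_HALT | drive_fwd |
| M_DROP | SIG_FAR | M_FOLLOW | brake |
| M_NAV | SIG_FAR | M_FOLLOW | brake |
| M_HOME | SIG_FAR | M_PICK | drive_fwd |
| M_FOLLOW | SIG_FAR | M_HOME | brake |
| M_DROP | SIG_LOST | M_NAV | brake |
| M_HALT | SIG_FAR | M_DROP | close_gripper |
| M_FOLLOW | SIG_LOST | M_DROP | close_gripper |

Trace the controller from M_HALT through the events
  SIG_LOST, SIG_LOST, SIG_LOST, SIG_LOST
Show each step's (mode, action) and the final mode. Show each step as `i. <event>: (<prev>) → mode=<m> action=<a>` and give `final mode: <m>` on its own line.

1. SIG_LOST: (M_HALT) → mode=M_HOME action=drive_fwd
2. SIG_LOST: (M_HOME) → mode=M_PICK action=drive_fwd
3. SIG_LOST: (M_PICK) → mode=M_FOLLOW action=close_gripper
4. SIG_LOST: (M_FOLLOW) → mode=M_DROP action=close_gripper

final mode: M_DROP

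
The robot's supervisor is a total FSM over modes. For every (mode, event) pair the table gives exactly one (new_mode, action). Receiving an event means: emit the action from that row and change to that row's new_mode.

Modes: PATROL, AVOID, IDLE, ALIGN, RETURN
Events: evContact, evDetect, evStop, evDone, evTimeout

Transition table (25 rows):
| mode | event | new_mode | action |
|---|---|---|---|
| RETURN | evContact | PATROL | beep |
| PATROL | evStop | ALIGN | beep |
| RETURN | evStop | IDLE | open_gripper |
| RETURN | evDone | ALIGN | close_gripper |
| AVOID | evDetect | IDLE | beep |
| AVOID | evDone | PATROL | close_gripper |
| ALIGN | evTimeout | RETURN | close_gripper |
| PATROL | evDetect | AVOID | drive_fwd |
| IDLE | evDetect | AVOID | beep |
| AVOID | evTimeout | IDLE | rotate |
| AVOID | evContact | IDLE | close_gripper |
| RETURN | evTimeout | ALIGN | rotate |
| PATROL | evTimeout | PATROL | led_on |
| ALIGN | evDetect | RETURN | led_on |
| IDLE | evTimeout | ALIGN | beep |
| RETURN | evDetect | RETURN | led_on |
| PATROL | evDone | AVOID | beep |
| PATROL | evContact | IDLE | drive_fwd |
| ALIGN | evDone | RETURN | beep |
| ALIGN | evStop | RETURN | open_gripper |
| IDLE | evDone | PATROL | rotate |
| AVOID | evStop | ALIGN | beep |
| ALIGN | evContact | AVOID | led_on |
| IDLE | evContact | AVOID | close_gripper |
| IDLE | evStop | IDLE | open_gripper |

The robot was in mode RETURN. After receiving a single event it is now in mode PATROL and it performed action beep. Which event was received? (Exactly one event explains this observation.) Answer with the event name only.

try evContact: (RETURN, evContact) → (PATROL, beep)  ← matches
try evDetect: (RETURN, evDetect) → (RETURN, led_on)
try evStop: (RETURN, evStop) → (IDLE, open_gripper)
try evDone: (RETURN, evDone) → (ALIGN, close_gripper)
try evTimeout: (RETURN, evTimeout) → (ALIGN, rotate)

evContact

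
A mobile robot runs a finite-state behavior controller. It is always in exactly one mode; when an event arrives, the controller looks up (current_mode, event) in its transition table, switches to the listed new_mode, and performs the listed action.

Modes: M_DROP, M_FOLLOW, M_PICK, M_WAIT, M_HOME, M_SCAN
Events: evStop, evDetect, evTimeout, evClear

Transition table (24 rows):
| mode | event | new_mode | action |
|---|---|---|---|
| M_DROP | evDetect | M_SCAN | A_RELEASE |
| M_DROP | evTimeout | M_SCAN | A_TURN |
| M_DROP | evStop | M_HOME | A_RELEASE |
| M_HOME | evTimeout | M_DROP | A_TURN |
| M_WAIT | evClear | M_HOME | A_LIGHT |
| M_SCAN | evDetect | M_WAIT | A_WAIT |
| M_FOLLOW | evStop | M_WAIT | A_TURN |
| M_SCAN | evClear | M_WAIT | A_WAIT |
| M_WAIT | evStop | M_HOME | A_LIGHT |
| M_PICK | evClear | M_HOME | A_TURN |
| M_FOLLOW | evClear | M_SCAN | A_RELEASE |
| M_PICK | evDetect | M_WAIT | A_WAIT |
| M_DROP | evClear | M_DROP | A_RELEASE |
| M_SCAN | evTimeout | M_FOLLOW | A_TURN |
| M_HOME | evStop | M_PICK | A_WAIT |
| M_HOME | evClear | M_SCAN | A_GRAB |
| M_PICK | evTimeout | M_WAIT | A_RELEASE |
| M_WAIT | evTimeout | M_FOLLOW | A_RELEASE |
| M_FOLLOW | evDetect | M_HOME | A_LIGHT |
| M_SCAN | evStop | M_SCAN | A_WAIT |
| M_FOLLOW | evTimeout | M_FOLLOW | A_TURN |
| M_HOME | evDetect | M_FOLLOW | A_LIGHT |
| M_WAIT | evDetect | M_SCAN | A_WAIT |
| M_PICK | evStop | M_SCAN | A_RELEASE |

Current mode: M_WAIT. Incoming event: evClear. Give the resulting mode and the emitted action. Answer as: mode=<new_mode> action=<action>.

current mode = M_WAIT; filter table to that mode:
  (M_WAIT, evClear) → (M_HOME, A_LIGHT)  ← event matches
  (M_WAIT, evStop) → (M_HOME, A_LIGHT)
  (M_WAIT, evTimeout) → (M_FOLLOW, A_RELEASE)
  (M_WAIT, evDetect) → (M_SCAN, A_WAIT)
event = evClear selects (M_HOME, A_LIGHT)

mode=M_HOME action=A_LIGHT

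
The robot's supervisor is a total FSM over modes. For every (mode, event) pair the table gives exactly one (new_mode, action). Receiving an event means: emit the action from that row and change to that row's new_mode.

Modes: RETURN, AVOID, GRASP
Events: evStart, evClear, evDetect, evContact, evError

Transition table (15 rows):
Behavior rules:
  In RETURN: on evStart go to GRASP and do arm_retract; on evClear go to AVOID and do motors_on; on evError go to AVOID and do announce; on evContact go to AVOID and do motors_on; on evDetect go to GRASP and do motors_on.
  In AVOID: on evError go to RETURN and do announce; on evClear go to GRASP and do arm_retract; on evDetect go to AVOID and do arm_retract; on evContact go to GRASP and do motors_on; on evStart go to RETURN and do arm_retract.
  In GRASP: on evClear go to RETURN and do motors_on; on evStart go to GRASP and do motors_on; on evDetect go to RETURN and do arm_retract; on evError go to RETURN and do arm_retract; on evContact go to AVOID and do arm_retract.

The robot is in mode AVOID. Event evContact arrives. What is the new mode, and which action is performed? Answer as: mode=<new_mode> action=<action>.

mode=GRASP action=motors_on

current mode = AVOID; filter table to that mode:
  (AVOID, evError) → (RETURN, announce)
  (AVOID, evClear) → (GRASP, arm_retract)
  (AVOID, evDetect) → (AVOID, arm_retract)
  (AVOID, evContact) → (GRASP, motors_on)  ← event matches
  (AVOID, evStart) → (RETURN, arm_retract)
event = evContact selects (GRASP, motors_on)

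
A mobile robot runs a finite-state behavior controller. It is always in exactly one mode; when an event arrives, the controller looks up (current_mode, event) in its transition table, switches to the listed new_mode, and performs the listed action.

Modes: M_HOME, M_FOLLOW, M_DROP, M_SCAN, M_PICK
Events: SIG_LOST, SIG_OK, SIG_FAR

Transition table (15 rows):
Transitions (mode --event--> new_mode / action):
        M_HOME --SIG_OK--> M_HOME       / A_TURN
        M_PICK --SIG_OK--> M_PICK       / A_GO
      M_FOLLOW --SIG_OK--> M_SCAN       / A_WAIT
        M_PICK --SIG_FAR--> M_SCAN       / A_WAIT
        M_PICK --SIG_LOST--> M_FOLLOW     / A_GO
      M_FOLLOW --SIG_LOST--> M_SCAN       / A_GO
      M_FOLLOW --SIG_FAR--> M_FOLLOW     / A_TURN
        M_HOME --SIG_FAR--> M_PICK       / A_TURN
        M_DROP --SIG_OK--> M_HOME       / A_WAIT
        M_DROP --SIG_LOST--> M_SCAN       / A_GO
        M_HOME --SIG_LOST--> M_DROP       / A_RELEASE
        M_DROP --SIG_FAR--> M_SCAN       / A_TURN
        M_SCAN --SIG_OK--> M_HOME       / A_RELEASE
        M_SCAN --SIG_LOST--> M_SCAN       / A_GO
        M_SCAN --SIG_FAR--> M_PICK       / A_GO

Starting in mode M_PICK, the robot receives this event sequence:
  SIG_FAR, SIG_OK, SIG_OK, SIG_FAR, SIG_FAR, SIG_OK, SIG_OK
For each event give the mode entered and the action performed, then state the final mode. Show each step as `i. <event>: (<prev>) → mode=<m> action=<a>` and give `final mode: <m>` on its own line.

final mode: M_HOME

1. SIG_FAR: (M_PICK) → mode=M_SCAN action=A_WAIT
2. SIG_OK: (M_SCAN) → mode=M_HOME action=A_RELEASE
3. SIG_OK: (M_HOME) → mode=M_HOME action=A_TURN
4. SIG_FAR: (M_HOME) → mode=M_PICK action=A_TURN
5. SIG_FAR: (M_PICK) → mode=M_SCAN action=A_WAIT
6. SIG_OK: (M_SCAN) → mode=M_HOME action=A_RELEASE
7. SIG_OK: (M_HOME) → mode=M_HOME action=A_TURN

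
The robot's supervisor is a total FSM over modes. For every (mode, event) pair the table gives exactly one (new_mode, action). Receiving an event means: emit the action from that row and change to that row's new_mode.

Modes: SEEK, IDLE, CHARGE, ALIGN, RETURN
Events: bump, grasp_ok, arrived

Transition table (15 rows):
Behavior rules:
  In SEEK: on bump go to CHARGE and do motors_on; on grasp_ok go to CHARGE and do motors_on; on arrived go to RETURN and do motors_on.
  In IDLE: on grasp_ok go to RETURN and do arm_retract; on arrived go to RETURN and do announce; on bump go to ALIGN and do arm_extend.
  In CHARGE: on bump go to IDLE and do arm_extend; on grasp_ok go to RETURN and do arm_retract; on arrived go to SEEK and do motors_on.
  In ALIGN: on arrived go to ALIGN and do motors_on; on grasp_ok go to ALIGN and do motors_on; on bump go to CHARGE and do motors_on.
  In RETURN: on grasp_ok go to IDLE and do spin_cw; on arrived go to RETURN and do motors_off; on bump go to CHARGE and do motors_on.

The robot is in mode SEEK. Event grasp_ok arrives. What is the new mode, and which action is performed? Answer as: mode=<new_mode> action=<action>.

current mode = SEEK; filter table to that mode:
  (SEEK, bump) → (CHARGE, motors_on)
  (SEEK, grasp_ok) → (CHARGE, motors_on)  ← event matches
  (SEEK, arrived) → (RETURN, motors_on)
event = grasp_ok selects (CHARGE, motors_on)

mode=CHARGE action=motors_on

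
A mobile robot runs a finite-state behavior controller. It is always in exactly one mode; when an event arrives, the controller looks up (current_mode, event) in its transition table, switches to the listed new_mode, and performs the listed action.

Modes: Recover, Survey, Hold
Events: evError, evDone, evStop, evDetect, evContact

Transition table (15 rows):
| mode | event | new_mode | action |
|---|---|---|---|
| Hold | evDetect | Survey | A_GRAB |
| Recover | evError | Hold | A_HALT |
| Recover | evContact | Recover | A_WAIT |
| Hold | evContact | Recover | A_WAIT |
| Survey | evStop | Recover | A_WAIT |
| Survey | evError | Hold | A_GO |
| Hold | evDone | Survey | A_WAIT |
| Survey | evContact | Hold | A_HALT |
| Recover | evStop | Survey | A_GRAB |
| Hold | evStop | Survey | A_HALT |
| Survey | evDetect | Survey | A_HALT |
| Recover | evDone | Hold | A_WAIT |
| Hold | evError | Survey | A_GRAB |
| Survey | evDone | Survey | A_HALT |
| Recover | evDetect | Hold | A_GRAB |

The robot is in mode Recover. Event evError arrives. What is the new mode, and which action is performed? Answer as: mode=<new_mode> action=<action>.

current mode = Recover; filter table to that mode:
  (Recover, evError) → (Hold, A_HALT)  ← event matches
  (Recover, evContact) → (Recover, A_WAIT)
  (Recover, evStop) → (Survey, A_GRAB)
  (Recover, evDone) → (Hold, A_WAIT)
  (Recover, evDetect) → (Hold, A_GRAB)
event = evError selects (Hold, A_HALT)

mode=Hold action=A_HALT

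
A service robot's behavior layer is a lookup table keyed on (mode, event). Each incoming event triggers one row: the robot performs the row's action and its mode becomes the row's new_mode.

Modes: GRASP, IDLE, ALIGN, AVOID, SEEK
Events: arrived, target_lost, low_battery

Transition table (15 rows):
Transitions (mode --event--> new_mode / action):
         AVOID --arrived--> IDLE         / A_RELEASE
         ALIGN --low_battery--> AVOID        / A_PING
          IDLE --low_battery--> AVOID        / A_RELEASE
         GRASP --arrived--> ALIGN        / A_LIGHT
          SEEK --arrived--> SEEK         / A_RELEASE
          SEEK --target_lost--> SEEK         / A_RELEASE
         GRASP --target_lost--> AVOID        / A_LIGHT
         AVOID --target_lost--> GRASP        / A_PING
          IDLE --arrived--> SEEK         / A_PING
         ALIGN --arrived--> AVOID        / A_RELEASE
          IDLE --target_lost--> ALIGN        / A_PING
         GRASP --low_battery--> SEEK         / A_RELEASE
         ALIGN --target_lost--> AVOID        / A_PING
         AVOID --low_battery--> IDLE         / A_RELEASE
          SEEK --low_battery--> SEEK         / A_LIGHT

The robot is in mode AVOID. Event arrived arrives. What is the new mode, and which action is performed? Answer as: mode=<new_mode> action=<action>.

current mode = AVOID; filter table to that mode:
  (AVOID, arrived) → (IDLE, A_RELEASE)  ← event matches
  (AVOID, target_lost) → (GRASP, A_PING)
  (AVOID, low_battery) → (IDLE, A_RELEASE)
event = arrived selects (IDLE, A_RELEASE)

mode=IDLE action=A_RELEASE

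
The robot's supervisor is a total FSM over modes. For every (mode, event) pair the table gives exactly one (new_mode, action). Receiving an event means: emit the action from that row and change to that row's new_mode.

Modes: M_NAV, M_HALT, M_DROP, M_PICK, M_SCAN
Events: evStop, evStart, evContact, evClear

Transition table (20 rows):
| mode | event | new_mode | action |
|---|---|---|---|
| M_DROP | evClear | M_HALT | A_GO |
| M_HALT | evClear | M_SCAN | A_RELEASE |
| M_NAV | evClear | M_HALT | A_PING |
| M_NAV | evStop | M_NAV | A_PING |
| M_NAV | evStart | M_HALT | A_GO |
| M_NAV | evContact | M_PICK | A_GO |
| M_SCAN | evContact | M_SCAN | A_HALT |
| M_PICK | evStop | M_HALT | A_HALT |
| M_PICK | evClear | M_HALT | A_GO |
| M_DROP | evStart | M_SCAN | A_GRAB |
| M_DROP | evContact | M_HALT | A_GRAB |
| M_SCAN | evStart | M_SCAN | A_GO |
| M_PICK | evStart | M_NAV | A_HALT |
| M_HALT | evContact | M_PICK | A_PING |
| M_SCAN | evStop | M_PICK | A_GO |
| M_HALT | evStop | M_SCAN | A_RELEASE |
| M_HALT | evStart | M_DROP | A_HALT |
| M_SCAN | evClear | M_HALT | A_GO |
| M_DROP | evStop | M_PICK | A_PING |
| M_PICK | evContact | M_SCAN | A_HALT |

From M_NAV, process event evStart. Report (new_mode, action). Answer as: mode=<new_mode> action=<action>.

current mode = M_NAV; filter table to that mode:
  (M_NAV, evClear) → (M_HALT, A_PING)
  (M_NAV, evStop) → (M_NAV, A_PING)
  (M_NAV, evStart) → (M_HALT, A_GO)  ← event matches
  (M_NAV, evContact) → (M_PICK, A_GO)
event = evStart selects (M_HALT, A_GO)

mode=M_HALT action=A_GO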